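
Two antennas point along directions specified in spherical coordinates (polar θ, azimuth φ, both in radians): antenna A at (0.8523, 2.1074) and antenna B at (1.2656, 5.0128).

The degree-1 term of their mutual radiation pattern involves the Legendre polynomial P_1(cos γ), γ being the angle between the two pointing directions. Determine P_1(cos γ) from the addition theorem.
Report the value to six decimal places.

Term-by-term m-sum for l=1 (normalisation 4π/3 = 4.188790):
  term(m=-1) = -0.083326-0.020055i   from Y*(Ω₁)=-0.132962+0.223532i, Y(Ω₂)=+0.097512+0.314770i
  term(m=+0) = +0.047219+0.000000i   from Y*(Ω₁)=+0.321624-0.000000i, Y(Ω₂)=+0.146815+0.000000i
  term(m=+1) = -0.083326+0.020055i   from Y*(Ω₁)=+0.132962+0.223532i, Y(Ω₂)=-0.097512+0.314770i
Total Σ_m = -0.119433+0.000000i. Multiply by 4.188790: -0.500281+0.000000i. P_1(cos γ) = -0.500281

-0.500281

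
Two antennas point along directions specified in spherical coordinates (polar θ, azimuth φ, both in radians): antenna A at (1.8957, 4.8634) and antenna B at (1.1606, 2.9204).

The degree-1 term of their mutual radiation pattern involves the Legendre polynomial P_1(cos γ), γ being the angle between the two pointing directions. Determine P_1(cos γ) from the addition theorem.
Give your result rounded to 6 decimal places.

Expand P_1 via completeness: Σ_{m} conj(Y_{1,m}) at Ω₁ times Y_{1,m} at Ω₂ —
  m=-1: +0.049256-0.323692i × -0.309114-0.069511i = -0.037726+0.096634i  (running Σ = -0.037726+0.096634i)
  m=0: -0.155970-0.000000i × +0.194849+0.000000i = -0.030391-0.000000i  (running Σ = -0.068117+0.096634i)
  m=1: -0.049256-0.323692i × +0.309114-0.069511i = -0.037726-0.096634i  (running Σ = -0.105843+0.000000i)
Σ over m = -0.105843+0.000000i; ×(4π/3) → -0.443352+0.000000i. Real part: -0.443352

-0.443352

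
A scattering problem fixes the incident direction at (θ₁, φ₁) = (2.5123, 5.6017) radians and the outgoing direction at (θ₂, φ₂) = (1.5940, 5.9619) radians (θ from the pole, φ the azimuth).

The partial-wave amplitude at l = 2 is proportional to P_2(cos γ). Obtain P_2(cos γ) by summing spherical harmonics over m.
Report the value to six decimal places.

Expand P_2 via completeness: Σ_{m} conj(Y_{2,m}) at Ω₁ times Y_{2,m} at Ω₂ —
  [-2]  conj(Y_{2,-2})(Ω₁) = +0.027610-0.130933i ; Y_{2,-2}(Ω₂) = +0.309068+0.231352i ; Δ = +0.038825-0.034080i
  [-1]  conj(Y_{2,-1})(Ω₁) = -0.285492+0.231569i ; Y_{2,-1}(Ω₂) = -0.017003-0.005659i ; Δ = +0.006164-0.002322i
  [+0]  conj(Y_{2,0})(Ω₁) = +0.303011-0.000000i ; Y_{2,0}(Ω₂) = -0.314882+0.000000i ; Δ = -0.095413+0.000000i
  [+1]  conj(Y_{2,1})(Ω₁) = +0.285492+0.231569i ; Y_{2,1}(Ω₂) = +0.017003-0.005659i ; Δ = +0.006164+0.002322i
  [+2]  conj(Y_{2,2})(Ω₁) = +0.027610+0.130933i ; Y_{2,2}(Ω₂) = +0.309068-0.231352i ; Δ = +0.038825+0.034080i
Σ over m = -0.005434+0.000000i; ×(4π/5) → -0.013657+0.000000i. Real part: -0.013657

-0.013657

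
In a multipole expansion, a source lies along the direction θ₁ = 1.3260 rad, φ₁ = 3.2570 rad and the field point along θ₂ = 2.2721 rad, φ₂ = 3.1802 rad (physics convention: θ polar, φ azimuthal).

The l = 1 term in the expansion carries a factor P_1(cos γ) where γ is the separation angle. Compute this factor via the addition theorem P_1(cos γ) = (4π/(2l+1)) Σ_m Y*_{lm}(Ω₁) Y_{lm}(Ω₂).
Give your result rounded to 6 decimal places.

0.582666

Expand P_1 via completeness: Σ_{m} conj(Y_{1,m}) at Ω₁ times Y_{1,m} at Ω₂ —
  [-1]  conj(Y_{1,-1})(Ω₁) = -0.33296 - 0.03860j ; Y_{1,-1}(Ω₂) = -0.26376 + 0.01019j ; Δ = 0.08822 + 0.00679j
  [+0]  conj(Y_{1,0})(Ω₁) = 0.11842 + 0.00000j ; Y_{1,0}(Ω₂) = -0.31525 + 0.00000j ; Δ = -0.03733 + 0.00000j
  [+1]  conj(Y_{1,1})(Ω₁) = 0.33296 - 0.03860j ; Y_{1,1}(Ω₂) = 0.26376 + 0.01019j ; Δ = 0.08822 - 0.00679j
Accumulated sum 0.13910 + 0.00000j; after 4π/(2l+1) scaling, 0.58267 + 0.00000j ⇒ P_1 = 0.582666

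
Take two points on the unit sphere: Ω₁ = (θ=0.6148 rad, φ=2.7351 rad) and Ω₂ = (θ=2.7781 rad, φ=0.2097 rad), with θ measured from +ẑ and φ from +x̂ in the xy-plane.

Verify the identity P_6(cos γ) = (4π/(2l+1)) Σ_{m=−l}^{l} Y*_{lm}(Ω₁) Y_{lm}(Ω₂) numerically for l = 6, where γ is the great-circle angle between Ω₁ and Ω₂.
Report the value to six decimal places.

Summing Y*_{l m}(θ₁,φ₁)·Y_{l m}(θ₂,φ₂) over m ∈ [−6, 6]; prefactor 4π/(2·6+1) = 0.966644:
  [-6]  conj(Y_{6,-6})(Ω₁) = -0.013576-0.011496i ; Y_{6,-6}(Ω₂) = +0.000300-0.000929i ; Δ = -0.000015+0.000009i
  [-5]  conj(Y_{6,-5})(Ω₁) = +0.038875+0.078137i ; Y_{6,-5}(Ω₂) = -0.004433+0.007701i ; Δ = -0.000774-0.000047i
  [-4]  conj(Y_{6,-4})(Ω₁) = -0.013808-0.250001i ; Y_{6,-4}(Ω₂) = +0.032805-0.036511i ; Δ = -0.009581-0.007697i
  [-3]  conj(Y_{6,-3})(Ω₁) = -0.152520+0.416127i ; Y_{6,-3}(Ω₂) = -0.146232+0.106419i ; Δ = -0.021980-0.077082i
  [-2]  conj(Y_{6,-2})(Ω₁) = +0.274324-0.289893i ; Y_{6,-2}(Ω₂) = +0.393313-0.175360i ; Δ = +0.057059-0.162124i
  [-1]  conj(Y_{6,-1})(Ω₁) = +0.057830-0.024894i ; Y_{6,-1}(Ω₂) = -0.532482+0.113328i ; Δ = -0.027972+0.019809i
  [+0]  conj(Y_{6,0})(Ω₁) = -0.417013-0.000000i ; Y_{6,0}(Ω₂) = +0.021411+0.000000i ; Δ = -0.008929-0.000000i
  [+1]  conj(Y_{6,1})(Ω₁) = -0.057830-0.024894i ; Y_{6,1}(Ω₂) = +0.532482+0.113328i ; Δ = -0.027972-0.019809i
  [+2]  conj(Y_{6,2})(Ω₁) = +0.274324+0.289893i ; Y_{6,2}(Ω₂) = +0.393313+0.175360i ; Δ = +0.057059+0.162124i
  [+3]  conj(Y_{6,3})(Ω₁) = +0.152520+0.416127i ; Y_{6,3}(Ω₂) = +0.146232+0.106419i ; Δ = -0.021980+0.077082i
  [+4]  conj(Y_{6,4})(Ω₁) = -0.013808+0.250001i ; Y_{6,4}(Ω₂) = +0.032805+0.036511i ; Δ = -0.009581+0.007697i
  [+5]  conj(Y_{6,5})(Ω₁) = -0.038875+0.078137i ; Y_{6,5}(Ω₂) = +0.004433+0.007701i ; Δ = -0.000774+0.000047i
  [+6]  conj(Y_{6,6})(Ω₁) = -0.013576+0.011496i ; Y_{6,6}(Ω₂) = +0.000300+0.000929i ; Δ = -0.000015-0.000009i
Σ over m = -0.015454+0.000000i; ×(4π/13) → -0.014939+0.000000i. Real part: -0.014939

-0.014939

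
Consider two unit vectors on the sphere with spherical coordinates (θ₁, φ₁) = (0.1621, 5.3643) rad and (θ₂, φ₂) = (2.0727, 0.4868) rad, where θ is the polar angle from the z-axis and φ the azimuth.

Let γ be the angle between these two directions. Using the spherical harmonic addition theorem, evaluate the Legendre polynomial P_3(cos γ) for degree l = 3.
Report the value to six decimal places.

0.447151

Summing Y*_{l m}(θ₁,φ₁)·Y_{l m}(θ₂,φ₂) over m ∈ [−3, 3]; prefactor 4π/(2·3+1) = 1.795196:
  [-3]  conj(Y_{3,-3})(Ω₁) = (-0.001626, -0.000659) ; Y_{3,-3}(Ω₂) = (0.030970, -0.279398) ; Δ = (-0.000234, 0.000434)
  [-2]  conj(Y_{3,-2})(Ω₁) = (-0.006931, -0.025340) ; Y_{3,-2}(Ω₂) = (-0.212488, 0.312469) ; Δ = (0.009391, 0.003219)
  [-1]  conj(Y_{3,-1})(Ω₁) = (0.122458, -0.160448) ; Y_{3,-1}(Ω₂) = (0.039380, -0.020843) ; Δ = (0.001478, -0.008871)
  [+0]  conj(Y_{3,0})(Ω₁) = (0.688605, -0.000000) ; Y_{3,0}(Ω₂) = (0.330833, 0.000000) ; Δ = (0.227813, 0.000000)
  [+1]  conj(Y_{3,1})(Ω₁) = (-0.122458, -0.160448) ; Y_{3,1}(Ω₂) = (-0.039380, -0.020843) ; Δ = (0.001478, 0.008871)
  [+2]  conj(Y_{3,2})(Ω₁) = (-0.006931, 0.025340) ; Y_{3,2}(Ω₂) = (-0.212488, -0.312469) ; Δ = (0.009391, -0.003219)
  [+3]  conj(Y_{3,3})(Ω₁) = (0.001626, -0.000659) ; Y_{3,3}(Ω₂) = (-0.030970, -0.279398) ; Δ = (-0.000234, -0.000434)
Total Σ_m = (0.249082, 0.000000). Multiply by 1.795196: (0.447151, 0.000000). P_3(cos γ) = 0.447151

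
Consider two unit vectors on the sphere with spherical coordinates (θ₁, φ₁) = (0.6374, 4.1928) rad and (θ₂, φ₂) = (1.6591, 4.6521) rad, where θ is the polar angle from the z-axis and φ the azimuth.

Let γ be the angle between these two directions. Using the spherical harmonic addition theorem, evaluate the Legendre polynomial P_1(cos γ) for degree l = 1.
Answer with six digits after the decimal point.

Expand P_1 via completeness: Σ_{m} conj(Y_{1,m}) at Ω₁ times Y_{1,m} at Ω₂ —
  term(m=-1) = +0.063426-0.031369i   from Y*(Ω₁)=-0.102088-0.178471i, Y(Ω₂)=-0.020736+0.343523i
  term(m=+0) = -0.016920+0.000000i   from Y*(Ω₁)=+0.392663-0.000000i, Y(Ω₂)=-0.043089+0.000000i
  term(m=+1) = +0.063426+0.031369i   from Y*(Ω₁)=+0.102088-0.178471i, Y(Ω₂)=+0.020736+0.343523i
Total Σ_m = +0.109932+0.000000i. Multiply by 4.188790: +0.460482+0.000000i. P_1(cos γ) = 0.460482

0.460482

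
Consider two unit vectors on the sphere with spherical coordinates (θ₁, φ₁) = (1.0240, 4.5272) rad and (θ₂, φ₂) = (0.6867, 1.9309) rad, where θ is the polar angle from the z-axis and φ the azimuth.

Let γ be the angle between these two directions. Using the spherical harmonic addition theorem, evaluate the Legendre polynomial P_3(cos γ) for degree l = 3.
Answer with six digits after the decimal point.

0.090800

Term-by-term m-sum for l=3 (normalisation 4π/7 = 1.795196):
  m=-3: Y*=(0.137151, 0.220930)  Y=(0.093785, 0.050082)  product (0.001798, 0.027589)
  m=-2: Y*=(-0.361433, 0.140344)  Y=(-0.238784, 0.209518)  product (0.056900, -0.109238)
  m=-1: Y*=(-0.017880, -0.095445)  Y=(-0.143696, -0.381640)  product (-0.033856, 0.020539)
  m=+0: Y*=(-0.319816, -0.000000)  Y=(-0.002802, 0.000000)  product (0.000896, 0.000000)
  m=+1: Y*=(0.017880, -0.095445)  Y=(0.143696, -0.381640)  product (-0.033856, -0.020539)
  m=+2: Y*=(-0.361433, -0.140344)  Y=(-0.238784, -0.209518)  product (0.056900, 0.109238)
  m=+3: Y*=(-0.137151, 0.220930)  Y=(-0.093785, 0.050082)  product (0.001798, -0.027589)
Accumulated sum (0.050579, -0.000000); after 4π/(2l+1) scaling, (0.090800, -0.000000) ⇒ P_3 = 0.090800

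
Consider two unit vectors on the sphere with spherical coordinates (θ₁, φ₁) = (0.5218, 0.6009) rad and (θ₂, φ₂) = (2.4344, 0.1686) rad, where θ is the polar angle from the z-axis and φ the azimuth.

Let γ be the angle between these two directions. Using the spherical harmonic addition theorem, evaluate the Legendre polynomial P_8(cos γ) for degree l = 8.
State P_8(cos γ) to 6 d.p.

Expand P_8 via completeness: Σ_{m} conj(Y_{8,m}) at Ω₁ times Y_{8,m} at Ω₂ —
  m=-8: (0.000186, -0.001955) × (0.003603, -0.015962) = (-0.000031, -0.000010)  (running Σ = (-0.000031, -0.000010))
  m=-7: (-0.006623, -0.011949) × (-0.029159, 0.070818) = (0.001039, -0.000121)  (running Σ = (0.001009, -0.000131))
  m=-6: (-0.053037, -0.026529) × (0.115171, -0.184029) = (-0.010990, 0.006705)  (running Σ = (-0.009982, 0.006574))
  m=-5: (-0.177750, 0.024522) × (-0.269828, 0.302852) = (0.040535, -0.060449)  (running Σ = (0.030554, -0.053874))
  m=-4: (-0.280752, 0.255320) × (0.361671, -0.289135) = (-0.027718, 0.173517)  (running Σ = (0.002836, 0.119643))
  m=-3: (-0.118278, 0.500855) × (-0.159159, 0.088151) = (-0.025326, -0.090142)  (running Σ = (-0.022490, 0.029501))
  m=-2: (0.107928, 0.279094) × (-0.268260, 0.094049) = (-0.055201, -0.064719)  (running Σ = (-0.077691, -0.035218))
  m=-1: (-0.206939, -0.141848) × (0.330923, -0.056328) = (-0.076471, -0.035284)  (running Σ = (-0.154163, -0.070502))
  m=0: (-0.397902, -0.000000) × (0.187716, 0.000000) = (-0.074692, -0.000000)  (running Σ = (-0.228855, -0.070502))
  m=1: (0.206939, -0.141848) × (-0.330923, -0.056328) = (-0.076471, 0.035284)  (running Σ = (-0.305326, -0.035218))
  m=2: (0.107928, -0.279094) × (-0.268260, -0.094049) = (-0.055201, 0.064719)  (running Σ = (-0.360527, 0.029501))
  m=3: (0.118278, 0.500855) × (0.159159, 0.088151) = (-0.025326, 0.090142)  (running Σ = (-0.385853, 0.119643))
  m=4: (-0.280752, -0.255320) × (0.361671, 0.289135) = (-0.027718, -0.173517)  (running Σ = (-0.413571, -0.053874))
  m=5: (0.177750, 0.024522) × (0.269828, 0.302852) = (0.040535, 0.060449)  (running Σ = (-0.373036, 0.006574))
  m=6: (-0.053037, 0.026529) × (0.115171, 0.184029) = (-0.010990, -0.006705)  (running Σ = (-0.384026, -0.000131))
  m=7: (0.006623, -0.011949) × (0.029159, 0.070818) = (0.001039, 0.000121)  (running Σ = (-0.382987, -0.000010))
  m=8: (0.000186, 0.001955) × (0.003603, 0.015962) = (-0.000031, 0.000010)  (running Σ = (-0.383017, 0.000000))
Accumulated sum (-0.383017, 0.000000); after 4π/(2l+1) scaling, (-0.283126, 0.000000) ⇒ P_8 = -0.283126

-0.283126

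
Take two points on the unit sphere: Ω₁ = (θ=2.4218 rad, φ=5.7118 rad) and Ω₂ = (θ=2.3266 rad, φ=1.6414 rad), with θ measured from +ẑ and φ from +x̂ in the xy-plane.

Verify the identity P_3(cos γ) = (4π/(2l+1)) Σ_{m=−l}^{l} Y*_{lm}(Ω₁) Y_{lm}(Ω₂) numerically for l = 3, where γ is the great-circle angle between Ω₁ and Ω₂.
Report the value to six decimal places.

-0.312899

Term-by-term m-sum for l=3 (normalisation 4π/7 = 1.795196):
  [-3]  conj(Y_{3,-3})(Ω₁) = -0.01708 - 0.11830j ; Y_{3,-3}(Ω₂) = 0.03380 + 0.15720j ; Δ = 0.01802 - 0.00668j
  [-2]  conj(Y_{3,-2})(Ω₁) = -0.13862 + 0.30384j ; Y_{3,-2}(Ω₂) = 0.36751 - 0.05224j ; Δ = -0.03507 + 0.11891j
  [-1]  conj(Y_{3,-1})(Ω₁) = 0.32743 - 0.21051j ; Y_{3,-1}(Ω₂) = -0.02243 - 0.31720j ; Δ = -0.07412 - 0.09914j
  [+0]  conj(Y_{3,0})(Ω₁) = 0.04852 + 0.00000j ; Y_{3,0}(Ω₂) = 0.16583 + 0.00000j ; Δ = 0.00805 + 0.00000j
  [+1]  conj(Y_{3,1})(Ω₁) = -0.32743 - 0.21051j ; Y_{3,1}(Ω₂) = 0.02243 - 0.31720j ; Δ = -0.07412 + 0.09914j
  [+2]  conj(Y_{3,2})(Ω₁) = -0.13862 - 0.30384j ; Y_{3,2}(Ω₂) = 0.36751 + 0.05224j ; Δ = -0.03507 - 0.11891j
  [+3]  conj(Y_{3,3})(Ω₁) = 0.01708 - 0.11830j ; Y_{3,3}(Ω₂) = -0.03380 + 0.15720j ; Δ = 0.01802 + 0.00668j
Total Σ_m = -0.17430 - 0.00000j. Multiply by 1.795196: -0.31290 - 0.00000j. P_3(cos γ) = -0.312899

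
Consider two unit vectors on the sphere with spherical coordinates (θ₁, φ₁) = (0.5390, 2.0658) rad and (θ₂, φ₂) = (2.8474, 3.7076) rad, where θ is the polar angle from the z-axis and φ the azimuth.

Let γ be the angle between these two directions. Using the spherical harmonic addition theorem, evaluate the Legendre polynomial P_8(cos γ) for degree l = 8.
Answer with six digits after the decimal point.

-0.181796

Term-by-term m-sum for l=8 (normalisation 4π/17 = 0.739198):
  m=-8: Y*=-0.00170 - 0.00181j  Y=-0.00000 + 0.00003j  product 0.00000 - 0.00000j
  m=-7: Y*=-0.00528 + 0.01575j  Y=-0.00023 + 0.00025j  product -0.00000 - 0.00000j
  m=-6: Y*=0.06815 - 0.01181j  Y=-0.00276 + 0.00072j  product -0.00018 + 0.00008j
  m=-5: Y*=-0.12372 - 0.15726j  Y=-0.01631 - 0.00525j  product 0.00119 + 0.00321j
  m=-4: Y*=-0.15987 + 0.36862j  Y=-0.04847 - 0.05834j  product 0.02926 - 0.00854j
  m=-3: Y*=0.50572 - 0.04349j  Y=-0.03078 - 0.24064j  product -0.02603 - 0.12036j
  m=-2: Y*=-0.13372 - 0.20374j  Y=0.22051 - 0.46987j  product -0.12522 + 0.01790j
  m=-1: Y*=0.14159 - 0.26228j  Y=0.49246 - 0.31289j  product -0.01234 - 0.17346j
  m=+0: Y*=-0.35776 + 0.00000j  Y=-0.05790 + 0.00000j  product 0.02071 + 0.00000j
  m=+1: Y*=-0.14159 - 0.26228j  Y=-0.49246 - 0.31289j  product -0.01234 + 0.17346j
  m=+2: Y*=-0.13372 + 0.20374j  Y=0.22051 + 0.46987j  product -0.12522 - 0.01790j
  m=+3: Y*=-0.50572 - 0.04349j  Y=0.03078 - 0.24064j  product -0.02603 + 0.12036j
  m=+4: Y*=-0.15987 - 0.36862j  Y=-0.04847 + 0.05834j  product 0.02926 + 0.00854j
  m=+5: Y*=0.12372 - 0.15726j  Y=0.01631 - 0.00525j  product 0.00119 - 0.00321j
  m=+6: Y*=0.06815 + 0.01181j  Y=-0.00276 - 0.00072j  product -0.00018 - 0.00008j
  m=+7: Y*=0.00528 + 0.01575j  Y=0.00023 + 0.00025j  product -0.00000 + 0.00000j
  m=+8: Y*=-0.00170 + 0.00181j  Y=-0.00000 - 0.00003j  product 0.00000 + 0.00000j
Accumulated sum -0.24594 + 0.00000j; after 4π/(2l+1) scaling, -0.18180 + 0.00000j ⇒ P_8 = -0.181796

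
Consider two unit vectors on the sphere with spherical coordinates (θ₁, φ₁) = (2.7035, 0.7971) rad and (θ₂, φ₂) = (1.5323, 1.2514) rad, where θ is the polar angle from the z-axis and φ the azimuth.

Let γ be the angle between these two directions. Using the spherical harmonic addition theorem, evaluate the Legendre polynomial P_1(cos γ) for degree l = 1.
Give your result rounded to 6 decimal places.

0.346050

Summing Y*_{l m}(θ₁,φ₁)·Y_{l m}(θ₂,φ₂) over m ∈ [−1, 1]; prefactor 4π/(2·1+1) = 4.188790:
  [-1]  conj(Y_{1,-1})(Ω₁) = 0.10242 + 0.10484j ; Y_{1,-1}(Ω₂) = 0.10840 - 0.32778j ; Δ = 0.04547 - 0.02220j
  [+0]  conj(Y_{1,0})(Ω₁) = -0.44246 + 0.00000j ; Y_{1,0}(Ω₂) = 0.01880 + 0.00000j ; Δ = -0.00832 + 0.00000j
  [+1]  conj(Y_{1,1})(Ω₁) = -0.10242 + 0.10484j ; Y_{1,1}(Ω₂) = -0.10840 - 0.32778j ; Δ = 0.04547 + 0.02220j
Total Σ_m = 0.08261 + 0.00000j. Multiply by 4.188790: 0.34605 + 0.00000j. P_1(cos γ) = 0.346050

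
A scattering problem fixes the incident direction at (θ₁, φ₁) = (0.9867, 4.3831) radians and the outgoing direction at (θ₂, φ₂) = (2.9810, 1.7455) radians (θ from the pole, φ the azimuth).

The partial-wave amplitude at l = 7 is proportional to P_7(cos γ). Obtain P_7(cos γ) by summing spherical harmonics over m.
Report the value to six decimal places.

-0.252447

Summing Y*_{l m}(θ₁,φ₁)·Y_{l m}(θ₂,φ₂) over m ∈ [−7, 7]; prefactor 4π/(2·7+1) = 0.837758:
  term(m=-7) = 0.00000 - 0.00000j   from Y*(Ω₁)=0.10436 - 0.09419j, Y(Ω₂)=0.00000 + 0.00000j
  term(m=-6) = 0.00001 + 0.00000j   from Y*(Ω₁)=0.13699 + 0.31960j, Y(Ω₂)=0.00002 - 0.00003j
  term(m=-5) = 0.00016 + 0.00011j   from Y*(Ω₁)=-0.43653 + 0.03309j, Y(Ω₂)=-0.00034 - 0.00029j
  term(m=-4) = 0.00037 + 0.00077j   from Y*(Ω₁)=0.04688 - 0.18083j, Y(Ω₂)=-0.00351 + 0.00295j
  term(m=-3) = 0.00049 - 0.00831j   from Y*(Ω₁)=-0.20625 - 0.13599j, Y(Ω₂)=0.01686 + 0.02916j
  term(m=-2) = 0.02883 - 0.04569j   from Y*(Ω₁)=0.24819 - 0.19205j, Y(Ω₂)=0.16175 - 0.05893j
  term(m=-1) = -0.05968 + 0.03291j   from Y*(Ω₁)=-0.04036 - 0.11810j, Y(Ω₂)=-0.09492 - 0.53776j
  term(m=+0) = -0.24168 + 0.00000j   from Y*(Ω₁)=0.33021 + 0.00000j, Y(Ω₂)=-0.73191 + 0.00000j
  term(m=+1) = -0.05968 - 0.03291j   from Y*(Ω₁)=0.04036 - 0.11810j, Y(Ω₂)=0.09492 - 0.53776j
  term(m=+2) = 0.02883 + 0.04569j   from Y*(Ω₁)=0.24819 + 0.19205j, Y(Ω₂)=0.16175 + 0.05893j
  term(m=+3) = 0.00049 + 0.00831j   from Y*(Ω₁)=0.20625 - 0.13599j, Y(Ω₂)=-0.01686 + 0.02916j
  term(m=+4) = 0.00037 - 0.00077j   from Y*(Ω₁)=0.04688 + 0.18083j, Y(Ω₂)=-0.00351 - 0.00295j
  term(m=+5) = 0.00016 - 0.00011j   from Y*(Ω₁)=0.43653 + 0.03309j, Y(Ω₂)=0.00034 - 0.00029j
  term(m=+6) = 0.00001 - 0.00000j   from Y*(Ω₁)=0.13699 - 0.31960j, Y(Ω₂)=0.00002 + 0.00003j
  term(m=+7) = 0.00000 + 0.00000j   from Y*(Ω₁)=-0.10436 - 0.09419j, Y(Ω₂)=-0.00000 + 0.00000j
Σ over m = -0.30134 + 0.00000j; ×(4π/15) → -0.25245 + 0.00000j. Real part: -0.252447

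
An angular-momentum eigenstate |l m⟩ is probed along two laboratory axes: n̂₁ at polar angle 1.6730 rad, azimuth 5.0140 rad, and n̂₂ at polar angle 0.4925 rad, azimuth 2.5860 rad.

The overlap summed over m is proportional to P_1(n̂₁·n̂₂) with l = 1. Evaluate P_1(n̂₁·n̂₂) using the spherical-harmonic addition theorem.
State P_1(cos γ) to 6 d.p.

Summing Y*_{l m}(θ₁,φ₁)·Y_{l m}(θ₂,φ₂) over m ∈ [−1, 1]; prefactor 4π/(2·1+1) = 4.188790:
  m=-1: Y*=+0.102097-0.328177i  Y=-0.138789-0.086164i  product -0.042447+0.036750i
  m=+0: Y*=-0.049850-0.000000i  Y=+0.430534+0.000000i  product -0.021462-0.000000i
  m=+1: Y*=-0.102097-0.328177i  Y=+0.138789-0.086164i  product -0.042447-0.036750i
Accumulated sum -0.106356+0.000000i; after 4π/(2l+1) scaling, -0.445502+0.000000i ⇒ P_1 = -0.445502

-0.445502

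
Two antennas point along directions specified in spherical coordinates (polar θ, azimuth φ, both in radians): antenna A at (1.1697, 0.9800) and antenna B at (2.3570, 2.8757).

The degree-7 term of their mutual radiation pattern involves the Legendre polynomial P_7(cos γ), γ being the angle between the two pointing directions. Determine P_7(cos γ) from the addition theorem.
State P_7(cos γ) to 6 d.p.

-0.189722

Summing Y*_{l m}(θ₁,φ₁)·Y_{l m}(θ₂,φ₂) over m ∈ [−7, 7]; prefactor 4π/(2·7+1) = 0.837758:
  [-7]  conj(Y_{7,-7})(Ω₁) = 0.23494 + 0.15286j ; Y_{7,-7}(Ω₂) = 0.01259 - 0.04211j ; Δ = 0.00939 - 0.00797j
  [-6]  conj(Y_{7,-6})(Ω₁) = 0.40910 - 0.17450j ; Y_{7,-6}(Ω₂) = 0.00404 - 0.16466j ; Δ = -0.02708 - 0.06807j
  [-5]  conj(Y_{7,-5})(Ω₁) = 0.04443 - 0.23403j ; Y_{7,-5}(Ω₂) = -0.08508 - 0.34568j ; Δ = -0.08468 + 0.00455j
  [-4]  conj(Y_{7,-4})(Ω₁) = 0.14925 + 0.14717j ; Y_{7,-4}(Ω₂) = -0.22068 - 0.39711j ; Δ = 0.02551 - 0.09175j
  [-3]  conj(Y_{7,-3})(Ω₁) = 0.31614 - 0.06461j ; Y_{7,-3}(Ω₂) = -0.15838 - 0.16232j ; Δ = -0.06056 - 0.04108j
  [-2]  conj(Y_{7,-2})(Ω₁) = -0.03055 + 0.07449j ; Y_{7,-2}(Ω₂) = 0.20120 + 0.11837j ; Δ = -0.01496 + 0.01137j
  [-1]  conj(Y_{7,-1})(Ω₁) = 0.18331 + 0.27330j ; Y_{7,-1}(Ω₂) = 0.33336 + 0.09079j ; Δ = 0.03629 + 0.10775j
  [+0]  conj(Y_{7,0})(Ω₁) = -0.04176 + 0.00000j ; Y_{7,0}(Ω₂) = -0.13674 + 0.00000j ; Δ = 0.00571 + 0.00000j
  [+1]  conj(Y_{7,1})(Ω₁) = -0.18331 + 0.27330j ; Y_{7,1}(Ω₂) = -0.33336 + 0.09079j ; Δ = 0.03629 - 0.10775j
  [+2]  conj(Y_{7,2})(Ω₁) = -0.03055 - 0.07449j ; Y_{7,2}(Ω₂) = 0.20120 - 0.11837j ; Δ = -0.01496 - 0.01137j
  [+3]  conj(Y_{7,3})(Ω₁) = -0.31614 - 0.06461j ; Y_{7,3}(Ω₂) = 0.15838 - 0.16232j ; Δ = -0.06056 + 0.04108j
  [+4]  conj(Y_{7,4})(Ω₁) = 0.14925 - 0.14717j ; Y_{7,4}(Ω₂) = -0.22068 + 0.39711j ; Δ = 0.02551 + 0.09175j
  [+5]  conj(Y_{7,5})(Ω₁) = -0.04443 - 0.23403j ; Y_{7,5}(Ω₂) = 0.08508 - 0.34568j ; Δ = -0.08468 - 0.00455j
  [+6]  conj(Y_{7,6})(Ω₁) = 0.40910 + 0.17450j ; Y_{7,6}(Ω₂) = 0.00404 + 0.16466j ; Δ = -0.02708 + 0.06807j
  [+7]  conj(Y_{7,7})(Ω₁) = -0.23494 + 0.15286j ; Y_{7,7}(Ω₂) = -0.01259 - 0.04211j ; Δ = 0.00939 + 0.00797j
Accumulated sum -0.22646 - 0.00000j; after 4π/(2l+1) scaling, -0.18972 - 0.00000j ⇒ P_7 = -0.189722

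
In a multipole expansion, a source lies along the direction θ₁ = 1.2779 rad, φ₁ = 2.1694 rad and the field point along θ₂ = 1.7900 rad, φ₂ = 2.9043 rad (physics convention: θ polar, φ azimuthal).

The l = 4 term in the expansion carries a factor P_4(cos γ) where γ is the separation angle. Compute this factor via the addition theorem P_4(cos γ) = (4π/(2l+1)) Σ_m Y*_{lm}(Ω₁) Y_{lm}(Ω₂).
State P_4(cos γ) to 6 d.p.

-0.424363

Addition theorem: P_4(cos γ) = (4π/9) Σ_m Y*_{lm}(Ω₁) Y_{lm}(Ω₂), m = −4…4:
  m=-4: Y*=(-0.272775, 0.252682)  Y=(0.233916, 0.326532)  product (-0.146315, -0.029963)
  m=-3: Y*=(0.309161, 0.070764)  Y=(0.191634, 0.165342)  product (0.047546, 0.064678)
  m=-2: Y*=(0.046606, 0.118893)  Y=(-0.189650, -0.097432)  product (0.002745, -0.027089)
  m=-1: Y*=(0.178070, -0.261066)  Y=(-0.260491, -0.062999)  product (-0.062833, 0.056787)
  m=+0: Y*=(0.078529, -0.000000)  Y=(0.175571, 0.000000)  product (0.013787, 0.000000)
  m=+1: Y*=(-0.178070, -0.261066)  Y=(0.260491, -0.062999)  product (-0.062833, -0.056787)
  m=+2: Y*=(0.046606, -0.118893)  Y=(-0.189650, 0.097432)  product (0.002745, 0.027089)
  m=+3: Y*=(-0.309161, 0.070764)  Y=(-0.191634, 0.165342)  product (0.047546, -0.064678)
  m=+4: Y*=(-0.272775, -0.252682)  Y=(0.233916, -0.326532)  product (-0.146315, 0.029963)
Total Σ_m = (-0.303928, 0.000000). Multiply by 1.396263: (-0.424363, 0.000000). P_4(cos γ) = -0.424363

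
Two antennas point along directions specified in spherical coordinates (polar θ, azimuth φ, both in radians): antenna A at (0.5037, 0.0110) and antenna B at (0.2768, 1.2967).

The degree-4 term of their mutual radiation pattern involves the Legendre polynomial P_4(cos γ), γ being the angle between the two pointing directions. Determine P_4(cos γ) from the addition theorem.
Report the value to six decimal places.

0.092343

Expand P_4 via completeness: Σ_{m} conj(Y_{4,m}) at Ω₁ times Y_{4,m} at Ω₂ —
  [-4]  conj(Y_{4,-4})(Ω₁) = +0.023995+0.001056i ; Y_{4,-4}(Ω₂) = +0.001127+0.002196i ; Δ = +0.000025+0.000054i
  [-3]  conj(Y_{4,-3})(Ω₁) = +0.123200+0.004067i ; Y_{4,-3}(Ω₂) = -0.018005+0.016723i ; Δ = -0.002286+0.001987i
  [-2]  conj(Y_{4,-2})(Ω₁) = +0.340427+0.007491i ; Y_{4,-2}(Ω₂) = -0.116785-0.071311i ; Δ = -0.039223-0.025151i
  [-1]  conj(Y_{4,-1})(Ω₁) = +0.473778+0.005212i ; Y_{4,-1}(Ω₂) = +0.117052-0.416298i ; Δ = +0.057626-0.196623i
  [+0]  conj(Y_{4,0})(Ω₁) = +0.061444-0.000000i ; Y_{4,0}(Ω₂) = +0.550926+0.000000i ; Δ = +0.033851+0.000000i
  [+1]  conj(Y_{4,1})(Ω₁) = -0.473778+0.005212i ; Y_{4,1}(Ω₂) = -0.117052-0.416298i ; Δ = +0.057626+0.196623i
  [+2]  conj(Y_{4,2})(Ω₁) = +0.340427-0.007491i ; Y_{4,2}(Ω₂) = -0.116785+0.071311i ; Δ = -0.039223+0.025151i
  [+3]  conj(Y_{4,3})(Ω₁) = -0.123200+0.004067i ; Y_{4,3}(Ω₂) = +0.018005+0.016723i ; Δ = -0.002286-0.001987i
  [+4]  conj(Y_{4,4})(Ω₁) = +0.023995-0.001056i ; Y_{4,4}(Ω₂) = +0.001127-0.002196i ; Δ = +0.000025-0.000054i
Total Σ_m = +0.066136-0.000000i. Multiply by 1.396263: +0.092343-0.000000i. P_4(cos γ) = 0.092343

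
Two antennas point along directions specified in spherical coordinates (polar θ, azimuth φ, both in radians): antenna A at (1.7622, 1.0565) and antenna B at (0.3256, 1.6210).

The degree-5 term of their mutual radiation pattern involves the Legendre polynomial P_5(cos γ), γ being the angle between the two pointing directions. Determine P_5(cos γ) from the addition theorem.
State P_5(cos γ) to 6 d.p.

0.154160

Addition theorem: P_5(cos γ) = (4π/11) Σ_m Y*_{lm}(Ω₁) Y_{lm}(Ω₂), m = −5…5:
  m=-5: Y*=0.22845 - 0.35633j  Y=-0.00039 - 0.00151j  product -0.00062 - 0.00021j
  m=-4: Y*=0.12124 + 0.22929j  Y=0.01427 - 0.00290j  product 0.00240 + 0.00292j
  m=-3: Y*=0.22063 + 0.00616j  Y=0.01203 + 0.07925j  product 0.00217 + 0.01756j
  m=-2: Y*=-0.14294 + 0.23727j  Y=-0.27677 + 0.02788j  product 0.03295 - 0.06965j
  m=-1: Y*=0.08056 + 0.14258j  Y=-0.02753 - 0.54792j  product 0.07591 - 0.04807j
  m=+0: Y*=-0.27920 + 0.00000j  Y=0.32461 + 0.00000j  product -0.09063 + 0.00000j
  m=+1: Y*=-0.08056 + 0.14258j  Y=0.02753 - 0.54792j  product 0.07591 + 0.04807j
  m=+2: Y*=-0.14294 - 0.23727j  Y=-0.27677 - 0.02788j  product 0.03295 + 0.06965j
  m=+3: Y*=-0.22063 + 0.00616j  Y=-0.01203 + 0.07925j  product 0.00217 - 0.01756j
  m=+4: Y*=0.12124 - 0.22929j  Y=0.01427 + 0.00290j  product 0.00240 - 0.00292j
  m=+5: Y*=-0.22845 - 0.35633j  Y=0.00039 - 0.00151j  product -0.00062 + 0.00021j
Accumulated sum 0.13494 - 0.00000j; after 4π/(2l+1) scaling, 0.15416 - 0.00000j ⇒ P_5 = 0.154160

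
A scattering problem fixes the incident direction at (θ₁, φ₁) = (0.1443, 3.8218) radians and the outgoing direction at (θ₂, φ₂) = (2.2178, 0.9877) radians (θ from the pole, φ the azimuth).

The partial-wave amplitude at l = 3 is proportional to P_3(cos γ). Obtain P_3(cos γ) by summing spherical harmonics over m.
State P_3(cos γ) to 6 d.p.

Expand P_3 via completeness: Σ_{m} conj(Y_{3,m}) at Ω₁ times Y_{3,m} at Ω₂ —
  term(m=-3) = -0.000159+0.000210i   from Y*(Ω₁)=+0.000562-0.001106i, Y(Ω₂)=-0.208568-0.037628i
  term(m=-2) = -0.006699+0.004732i   from Y*(Ω₁)=+0.004367+0.020452i, Y(Ω₂)=+0.154391+0.360532i
  term(m=-1) = -0.036354+0.011545i   from Y*(Ω₁)=-0.140785-0.113896i, Y(Ω₂)=+0.115975-0.175826i
  term(m=+0) = +0.186418+0.000000i   from Y*(Ω₁)=+0.700413-0.000000i, Y(Ω₂)=+0.266154+0.000000i
  term(m=+1) = -0.036354-0.011545i   from Y*(Ω₁)=+0.140785-0.113896i, Y(Ω₂)=-0.115975-0.175826i
  term(m=+2) = -0.006699-0.004732i   from Y*(Ω₁)=+0.004367-0.020452i, Y(Ω₂)=+0.154391-0.360532i
  term(m=+3) = -0.000159-0.000210i   from Y*(Ω₁)=-0.000562-0.001106i, Y(Ω₂)=+0.208568-0.037628i
Total Σ_m = +0.099995+0.000000i. Multiply by 1.795196: +0.179510+0.000000i. P_3(cos γ) = 0.179510

0.179510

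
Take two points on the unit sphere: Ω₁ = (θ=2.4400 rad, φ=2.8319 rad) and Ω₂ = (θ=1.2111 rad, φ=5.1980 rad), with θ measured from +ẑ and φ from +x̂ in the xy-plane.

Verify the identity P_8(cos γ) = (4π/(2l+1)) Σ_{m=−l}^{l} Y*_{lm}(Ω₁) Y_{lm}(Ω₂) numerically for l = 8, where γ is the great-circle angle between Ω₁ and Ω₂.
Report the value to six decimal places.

Expand P_8 via completeness: Σ_{m} conj(Y_{8,m}) at Ω₁ times Y_{8,m} at Ω₂ —
  [-8]  conj(Y_{8,-8})(Ω₁) = -0.012225-0.009567i ; Y_{8,-8}(Ω₂) = -0.223568+0.205493i ; Δ = +0.004699-0.000373i
  [-7]  conj(Y_{8,-7})(Ω₁) = -0.041312-0.060770i ; Y_{8,-7}(Ω₂) = +0.116406+0.441693i ; Δ = +0.022033-0.025321i
  [-6]  conj(Y_{8,-6})(Ω₁) = -0.059784-0.202288i ; Y_{8,-6}(Ω₂) = +0.211676+0.049100i ; Δ = -0.002723-0.045755i
  [-5]  conj(Y_{8,-5})(Ω₁) = +0.008935-0.400012i ; Y_{8,-5}(Ω₂) = -0.153639+0.177474i ; Δ = +0.069619+0.063043i
  [-4]  conj(Y_{8,-4})(Ω₁) = +0.152239-0.441541i ; Y_{8,-4}(Ω₂) = +0.115374+0.296013i ; Δ = +0.148266-0.005878i
  [-3]  conj(Y_{8,-3})(Ω₁) = +0.118730-0.158895i ; Y_{8,-3}(Ω₂) = -0.094520-0.010819i ; Δ = -0.012941+0.013734i
  [-2]  conj(Y_{8,-2})(Ω₁) = -0.221432+0.157877i ; Y_{8,-2}(Ω₂) = -0.185844+0.271895i ; Δ = -0.001774-0.089547i
  [-1]  conj(Y_{8,-1})(Ω₁) = -0.329985+0.105592i ; Y_{8,-1}(Ω₂) = -0.015481-0.029333i ; Δ = +0.008206+0.008045i
  [+0]  conj(Y_{8,0})(Ω₁) = +0.171506-0.000000i ; Y_{8,0}(Ω₂) = -0.327674+0.000000i ; Δ = -0.056198+0.000000i
  [+1]  conj(Y_{8,1})(Ω₁) = +0.329985+0.105592i ; Y_{8,1}(Ω₂) = +0.015481-0.029333i ; Δ = +0.008206-0.008045i
  [+2]  conj(Y_{8,2})(Ω₁) = -0.221432-0.157877i ; Y_{8,2}(Ω₂) = -0.185844-0.271895i ; Δ = -0.001774+0.089547i
  [+3]  conj(Y_{8,3})(Ω₁) = -0.118730-0.158895i ; Y_{8,3}(Ω₂) = +0.094520-0.010819i ; Δ = -0.012941-0.013734i
  [+4]  conj(Y_{8,4})(Ω₁) = +0.152239+0.441541i ; Y_{8,4}(Ω₂) = +0.115374-0.296013i ; Δ = +0.148266+0.005878i
  [+5]  conj(Y_{8,5})(Ω₁) = -0.008935-0.400012i ; Y_{8,5}(Ω₂) = +0.153639+0.177474i ; Δ = +0.069619-0.063043i
  [+6]  conj(Y_{8,6})(Ω₁) = -0.059784+0.202288i ; Y_{8,6}(Ω₂) = +0.211676-0.049100i ; Δ = -0.002723+0.045755i
  [+7]  conj(Y_{8,7})(Ω₁) = +0.041312-0.060770i ; Y_{8,7}(Ω₂) = -0.116406+0.441693i ; Δ = +0.022033+0.025321i
  [+8]  conj(Y_{8,8})(Ω₁) = -0.012225+0.009567i ; Y_{8,8}(Ω₂) = -0.223568-0.205493i ; Δ = +0.004699+0.000373i
Σ over m = +0.414571-0.000000i; ×(4π/17) → +0.306450-0.000000i. Real part: 0.306450

0.306450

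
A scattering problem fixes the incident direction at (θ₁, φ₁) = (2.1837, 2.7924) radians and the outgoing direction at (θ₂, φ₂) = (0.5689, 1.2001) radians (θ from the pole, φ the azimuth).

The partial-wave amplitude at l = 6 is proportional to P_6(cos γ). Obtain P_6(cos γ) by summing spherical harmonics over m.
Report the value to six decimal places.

Addition theorem: P_6(cos γ) = (4π/13) Σ_m Y*_{lm}(Ω₁) Y_{lm}(Ω₂), m = −6…6:
  m=-6: (-0.072448, -0.125263) × (0.007177, -0.009375) = (-0.001694, -0.000220)  (running Σ = (-0.001694, -0.000220))
  m=-5: (-0.061434, -0.347125) × (0.061426, 0.017842) = (0.002420, -0.022418)  (running Σ = (0.000725, -0.022638))
  m=-4: (0.073012, -0.415303) × (0.017980, 0.203764) = (0.085937, 0.007410)  (running Σ = (0.086662, -0.015228))
  m=-3: (0.065580, -0.113688) × (-0.369842, 0.182643) = (-0.003490, 0.054024)  (running Σ = (0.083172, 0.038796))
  m=-2: (-0.224122, 0.188158) × (-0.338052, -0.309536) = (0.134007, 0.005767)  (running Σ = (0.217179, 0.044563))
  m=-1: (-0.239298, 0.087132) × (0.022479, -0.057837) = (-0.000340, 0.015799)  (running Σ = (0.216839, 0.060362))
  m=0: (0.230311, -0.000000) × (-0.417363, 0.000000) = (-0.096123, 0.000000)  (running Σ = (0.120716, 0.060362))
  m=1: (0.239298, 0.087132) × (-0.022479, -0.057837) = (-0.000340, -0.015799)  (running Σ = (0.120376, 0.044563))
  m=2: (-0.224122, -0.188158) × (-0.338052, 0.309536) = (0.134007, -0.005767)  (running Σ = (0.254383, 0.038796))
  m=3: (-0.065580, -0.113688) × (0.369842, 0.182643) = (-0.003490, -0.054024)  (running Σ = (0.250893, -0.015228))
  m=4: (0.073012, 0.415303) × (0.017980, -0.203764) = (0.085937, -0.007410)  (running Σ = (0.336829, -0.022638))
  m=5: (0.061434, -0.347125) × (-0.061426, 0.017842) = (0.002420, 0.022418)  (running Σ = (0.339249, -0.000220))
  m=6: (-0.072448, 0.125263) × (0.007177, 0.009375) = (-0.001694, 0.000220)  (running Σ = (0.337555, -0.000000))
Accumulated sum (0.337555, -0.000000); after 4π/(2l+1) scaling, (0.326295, -0.000000) ⇒ P_6 = 0.326295

0.326295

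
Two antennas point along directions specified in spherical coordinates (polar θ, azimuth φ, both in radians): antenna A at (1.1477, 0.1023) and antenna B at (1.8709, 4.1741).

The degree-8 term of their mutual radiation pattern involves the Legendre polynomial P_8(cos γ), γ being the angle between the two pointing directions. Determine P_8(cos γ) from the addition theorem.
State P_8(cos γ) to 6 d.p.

Summing Y*_{l m}(θ₁,φ₁)·Y_{l m}(θ₂,φ₂) over m ∈ [−8, 8]; prefactor 4π/(2·8+1) = 0.739198:
  [-8]  conj(Y_{8,-8})(Ω₁) = (0.168313, 0.179806) ; Y_{8,-8}(Ω₂) = (-0.141226, -0.328452) ; Δ = (0.035287, -0.080676)
  [-7]  conj(Y_{8,-7})(Ω₁) = (0.334648, 0.291208) ; Y_{8,-7}(Ω₂) = (0.259446, -0.358518) ; Δ = (0.191226, -0.044425)
  [-6]  conj(Y_{8,-6})(Ω₁) = (0.270348, 0.190484) ; Y_{8,-6}(Ω₂) = (0.088593, 0.007829) ; Δ = (0.022460, 0.018992)
  [-5]  conj(Y_{8,-5})(Ω₁) = (-0.086484, -0.048546) ; Y_{8,-5}(Ω₂) = (-0.140563, -0.290877) ; Δ = (-0.001965, 0.031980)
  [-4]  conj(Y_{8,-4})(Ω₁) = (-0.329498, -0.142897) ; Y_{8,-4}(Ω₂) = (0.120210, -0.182538) ; Δ = (-0.065693, 0.042968)
  [-3]  conj(Y_{8,-3})(Ω₁) = (-0.071206, -0.022566) ; Y_{8,-3}(Ω₂) = (-0.230674, -0.010173) ; Δ = (0.016196, 0.005930)
  [-2]  conj(Y_{8,-2})(Ω₁) = (0.310970, 0.064527) ; Y_{8,-2}(Ω₂) = (-0.123881, -0.229913) ; Δ = (-0.023688, -0.079490)
  [-1]  conj(Y_{8,-1})(Ω₁) = (0.140166, 0.014389) ; Y_{8,-1}(Ω₂) = (-0.095134, 0.159325) ; Δ = (-0.015627, 0.020963)
  [+0]  conj(Y_{8,0})(Ω₁) = (-0.298198, -0.000000) ; Y_{8,0}(Ω₂) = (-0.271046, 0.000000) ; Δ = (0.080825, 0.000000)
  [+1]  conj(Y_{8,1})(Ω₁) = (-0.140166, 0.014389) ; Y_{8,1}(Ω₂) = (0.095134, 0.159325) ; Δ = (-0.015627, -0.020963)
  [+2]  conj(Y_{8,2})(Ω₁) = (0.310970, -0.064527) ; Y_{8,2}(Ω₂) = (-0.123881, 0.229913) ; Δ = (-0.023688, 0.079490)
  [+3]  conj(Y_{8,3})(Ω₁) = (0.071206, -0.022566) ; Y_{8,3}(Ω₂) = (0.230674, -0.010173) ; Δ = (0.016196, -0.005930)
  [+4]  conj(Y_{8,4})(Ω₁) = (-0.329498, 0.142897) ; Y_{8,4}(Ω₂) = (0.120210, 0.182538) ; Δ = (-0.065693, -0.042968)
  [+5]  conj(Y_{8,5})(Ω₁) = (0.086484, -0.048546) ; Y_{8,5}(Ω₂) = (0.140563, -0.290877) ; Δ = (-0.001965, -0.031980)
  [+6]  conj(Y_{8,6})(Ω₁) = (0.270348, -0.190484) ; Y_{8,6}(Ω₂) = (0.088593, -0.007829) ; Δ = (0.022460, -0.018992)
  [+7]  conj(Y_{8,7})(Ω₁) = (-0.334648, 0.291208) ; Y_{8,7}(Ω₂) = (-0.259446, -0.358518) ; Δ = (0.191226, 0.044425)
  [+8]  conj(Y_{8,8})(Ω₁) = (0.168313, -0.179806) ; Y_{8,8}(Ω₂) = (-0.141226, 0.328452) ; Δ = (0.035287, 0.080676)
Σ over m = (0.397219, 0.000000); ×(4π/17) → (0.293623, 0.000000). Real part: 0.293623

0.293623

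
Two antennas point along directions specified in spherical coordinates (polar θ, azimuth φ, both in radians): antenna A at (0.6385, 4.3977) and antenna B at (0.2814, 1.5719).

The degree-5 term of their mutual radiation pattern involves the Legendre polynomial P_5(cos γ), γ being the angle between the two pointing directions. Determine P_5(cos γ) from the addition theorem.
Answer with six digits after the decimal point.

-0.187150

Addition theorem: P_5(cos γ) = (4π/11) Σ_m Y*_{lm}(Ω₁) Y_{lm}(Ω₂), m = −5…5:
  m=-5: Y*=-0.034901+0.000092i  Y=-0.000004-0.000767i  product +0.000000+0.000027i
  m=-4: Y*=+0.045651-0.141520i  Y=+0.008385-0.000037i  product +0.000378-0.001188i
  m=-3: Y*=+0.284911+0.206309i  Y=+0.000179+0.054127i  product -0.011116+0.015458i
  m=-2: Y*=-0.365131+0.265875i  Y=-0.222064+0.000490i  product +0.080952-0.059220i
  m=-1: Y*=-0.041584-0.127753i  Y=-0.000586-0.530594i  product -0.067761+0.022139i
  m=+0: Y*=-0.370263-0.000000i  Y=+0.455702+0.000000i  product -0.168730-0.000000i
  m=+1: Y*=+0.041584-0.127753i  Y=+0.000586-0.530594i  product -0.067761-0.022139i
  m=+2: Y*=-0.365131-0.265875i  Y=-0.222064-0.000490i  product +0.080952+0.059220i
  m=+3: Y*=-0.284911+0.206309i  Y=-0.000179+0.054127i  product -0.011116-0.015458i
  m=+4: Y*=+0.045651+0.141520i  Y=+0.008385+0.000037i  product +0.000378+0.001188i
  m=+5: Y*=+0.034901+0.000092i  Y=+0.000004-0.000767i  product +0.000000-0.000027i
Σ over m = -0.163822+0.000000i; ×(4π/11) → -0.187150+0.000000i. Real part: -0.187150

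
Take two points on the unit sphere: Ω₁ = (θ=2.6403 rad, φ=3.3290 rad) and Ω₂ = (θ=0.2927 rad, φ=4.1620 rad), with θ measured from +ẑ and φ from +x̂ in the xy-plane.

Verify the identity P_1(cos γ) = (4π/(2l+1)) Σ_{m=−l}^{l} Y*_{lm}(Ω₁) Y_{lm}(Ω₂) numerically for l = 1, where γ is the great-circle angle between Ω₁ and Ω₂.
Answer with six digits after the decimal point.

-0.746393

Summing Y*_{l m}(θ₁,φ₁)·Y_{l m}(θ₂,φ₂) over m ∈ [−1, 1]; prefactor 4π/(2·1+1) = 4.188790:
  m=-1: Y*=(-0.163123, -0.030934)  Y=(-0.052139, 0.084966)  product (0.011133, -0.012247)
  m=+0: Y*=(-0.428486, -0.000000)  Y=(0.467821, 0.000000)  product (-0.200455, -0.000000)
  m=+1: Y*=(0.163123, -0.030934)  Y=(0.052139, 0.084966)  product (0.011133, 0.012247)
Total Σ_m = (-0.178188, 0.000000). Multiply by 4.188790: (-0.746393, 0.000000). P_1(cos γ) = -0.746393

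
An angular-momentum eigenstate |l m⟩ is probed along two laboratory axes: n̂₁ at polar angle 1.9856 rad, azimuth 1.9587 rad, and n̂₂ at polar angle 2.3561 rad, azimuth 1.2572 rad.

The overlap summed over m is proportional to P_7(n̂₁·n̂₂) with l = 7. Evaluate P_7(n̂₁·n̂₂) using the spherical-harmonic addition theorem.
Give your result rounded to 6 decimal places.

-0.156016

Term-by-term m-sum for l=7 (normalisation 4π/15 = 0.837758):
  m=-7: Y*=0.11119 + 0.24484j  Y=-0.03588 - 0.02585j  product 0.00234 - 0.01166j
  m=-6: Y*=-0.30415 + 0.32218j  Y=-0.05060 + 0.15752j  product -0.03536 - 0.06421j
  m=-5: Y*=-0.24424 - 0.09437j  Y=0.35684 - 0.00100j  product -0.08725 - 0.03343j
  m=-4: Y*=0.00354 + 0.18433j  Y=-0.14127 - 0.43148j  product 0.07904 - 0.02757j
  m=-3: Y*=-0.30740 + 0.13254j  Y=-0.18155 + 0.13238j  product 0.03826 - 0.06476j
  m=-2: Y*=0.03417 + 0.03352j  Y=-0.19051 - 0.13809j  product -0.00188 - 0.01110j
  m=-1: Y*=-0.12618 + 0.30881j  Y=-0.10620 + 0.32747j  product -0.08772 - 0.07411j
  m=+0: Y*=0.00774 + 0.00000j  Y=-0.13906 + 0.00000j  product -0.00108 + 0.00000j
  m=+1: Y*=0.12618 + 0.30881j  Y=0.10620 + 0.32747j  product -0.08772 + 0.07411j
  m=+2: Y*=0.03417 - 0.03352j  Y=-0.19051 + 0.13809j  product -0.00188 + 0.01110j
  m=+3: Y*=0.30740 + 0.13254j  Y=0.18155 + 0.13238j  product 0.03826 + 0.06476j
  m=+4: Y*=0.00354 - 0.18433j  Y=-0.14127 + 0.43148j  product 0.07904 + 0.02757j
  m=+5: Y*=0.24424 - 0.09437j  Y=-0.35684 - 0.00100j  product -0.08725 + 0.03343j
  m=+6: Y*=-0.30415 - 0.32218j  Y=-0.05060 - 0.15752j  product -0.03536 + 0.06421j
  m=+7: Y*=-0.11119 + 0.24484j  Y=0.03588 - 0.02585j  product 0.00234 + 0.01166j
Accumulated sum -0.18623 + 0.00000j; after 4π/(2l+1) scaling, -0.15602 + 0.00000j ⇒ P_7 = -0.156016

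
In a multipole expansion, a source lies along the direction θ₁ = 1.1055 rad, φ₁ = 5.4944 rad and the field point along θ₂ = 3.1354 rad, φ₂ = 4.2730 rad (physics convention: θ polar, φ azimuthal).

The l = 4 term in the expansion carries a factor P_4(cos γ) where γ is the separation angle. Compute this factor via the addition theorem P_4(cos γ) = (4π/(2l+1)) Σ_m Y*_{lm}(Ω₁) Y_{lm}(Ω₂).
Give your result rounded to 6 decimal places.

-0.199232

Summing Y*_{l m}(θ₁,φ₁)·Y_{l m}(θ₂,φ₂) over m ∈ [−4, 4]; prefactor 4π/(2·4+1) = 1.396263:
  m=-4: Y*=-0.282261+0.003824i  Y=-0.000000+0.000000i  product +0.000000-0.000000i
  m=-3: Y*=-0.286317-0.280556i  Y=-0.000000+0.000000i  product +0.000000+0.000000i
  m=-2: Y*=-0.000741-0.109338i  Y=-0.000049-0.000059i  product -0.000006+0.000005i
  m=-1: Y*=-0.212659+0.214105i  Y=+0.004985-0.010605i  product +0.001210+0.003322i
  m=+0: Y*=-0.171486-0.000000i  Y=+0.846122+0.000000i  product -0.145098-0.000000i
  m=+1: Y*=+0.212659+0.214105i  Y=-0.004985-0.010605i  product +0.001210-0.003322i
  m=+2: Y*=-0.000741+0.109338i  Y=-0.000049+0.000059i  product -0.000006-0.000005i
  m=+3: Y*=+0.286317-0.280556i  Y=+0.000000+0.000000i  product +0.000000-0.000000i
  m=+4: Y*=-0.282261-0.003824i  Y=-0.000000-0.000000i  product +0.000000+0.000000i
Total Σ_m = -0.142689+0.000000i. Multiply by 1.396263: -0.199232+0.000000i. P_4(cos γ) = -0.199232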